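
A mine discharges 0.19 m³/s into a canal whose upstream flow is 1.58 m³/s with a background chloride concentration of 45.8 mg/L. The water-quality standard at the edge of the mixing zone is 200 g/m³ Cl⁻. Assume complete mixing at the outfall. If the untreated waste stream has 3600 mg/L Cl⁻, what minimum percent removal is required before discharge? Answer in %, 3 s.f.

Mass balance: 200·1.77 = 0.19·Cₑ + 1.58·45.8.
Cₑ = (354 − 72.36) / 0.19 = 1482 mg/L.
Required removal = 1 − 1482/3600 = 58.83 %.

58.8 %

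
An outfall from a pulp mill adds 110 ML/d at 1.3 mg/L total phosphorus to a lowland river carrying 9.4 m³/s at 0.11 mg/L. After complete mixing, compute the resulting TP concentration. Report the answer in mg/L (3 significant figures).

0.252 mg/L

110 ML/d = 1.273 m³/s.
Conservation of mass across the mixing zone: C = (1.273·1.3 + 9.4·0.11) / (1.273 + 9.4) = 2.689/10.67 = 0.2519 mg/L.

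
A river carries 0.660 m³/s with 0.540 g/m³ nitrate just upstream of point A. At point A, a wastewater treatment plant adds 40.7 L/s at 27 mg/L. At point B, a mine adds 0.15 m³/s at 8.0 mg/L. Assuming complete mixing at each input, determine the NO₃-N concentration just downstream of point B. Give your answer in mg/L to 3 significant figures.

3.12 mg/L

40.7 L/s = 0.0407 m³/s.
After input A: C = (0.66·0.54 + 0.0407·27) / 0.7007 = 2.077 mg/L.
After input B: C = (0.7007·2.077 + 0.15·8) / 0.8507 = 3.121 mg/L.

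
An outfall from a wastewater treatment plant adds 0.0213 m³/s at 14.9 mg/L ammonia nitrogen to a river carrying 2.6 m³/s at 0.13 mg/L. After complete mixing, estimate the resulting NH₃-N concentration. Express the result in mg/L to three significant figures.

0.250 mg/L

Conservation of mass across the mixing zone: C = (0.0213·14.9 + 2.6·0.13) / (0.0213 + 2.6) = 0.6554/2.621 = 0.25 mg/L.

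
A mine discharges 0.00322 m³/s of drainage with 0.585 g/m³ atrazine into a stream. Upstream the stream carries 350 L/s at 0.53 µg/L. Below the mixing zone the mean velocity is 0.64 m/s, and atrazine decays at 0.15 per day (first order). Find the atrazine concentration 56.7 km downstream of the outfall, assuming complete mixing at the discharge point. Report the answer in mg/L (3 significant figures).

0.00502 mg/L

350 L/s = 0.35 m³/s.
0.53 µg/L = 0.00053 mg/L.
After complete mixing, C₀ = (0.00322·0.585 + 0.35·0.00053) / 0.3532 = 0.005858 mg/L.
Travel time t = 5.67e+04 m / 0.64 m/s = 8.859e+04 s = 1.025 d.
C = 0.005858·exp(−0.15·1.025) = 0.005858·0.8574 = 0.005023 mg/L.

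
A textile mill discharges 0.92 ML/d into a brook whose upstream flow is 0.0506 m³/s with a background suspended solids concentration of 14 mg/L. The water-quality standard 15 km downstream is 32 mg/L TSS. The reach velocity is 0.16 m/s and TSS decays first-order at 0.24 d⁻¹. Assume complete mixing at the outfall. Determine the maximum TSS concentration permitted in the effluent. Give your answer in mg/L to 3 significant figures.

0.92 ML/d = 0.01065 m³/s.
Travel time to the compliance point: t = 1.5e+04/0.16 = 9.375e+04 s = 1.085 d; decay factor exp(−0.24·1.085) = 0.7707.
So the concentration just after mixing may be at most 32/0.7707 = 41.52 mg/L.
Mass balance: 41.52·0.06125 = 0.01065·Cₑ + 0.0506·14.
Cₑ = (2.543 − 0.7084) / 0.01065 = 172.3 mg/L.

172 mg/L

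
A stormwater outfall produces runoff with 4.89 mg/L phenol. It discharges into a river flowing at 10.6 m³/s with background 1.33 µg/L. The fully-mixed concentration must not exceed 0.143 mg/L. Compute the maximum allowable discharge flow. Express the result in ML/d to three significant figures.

27.3 ML/d

1.33 µg/L = 0.00133 mg/L.
Mass balance at complete mixing: C_std·(Q_w + Q_r) = Q_w·C_e + Q_r·C_b.
Rearranging, Q_w = Q_r·(C_std − C_b)/(C_e − C_std) = 10.6·(0.143 − 0.00133) / (4.89 − 0.143) = 0.3163 m³/s.
= 27.33 ML/d.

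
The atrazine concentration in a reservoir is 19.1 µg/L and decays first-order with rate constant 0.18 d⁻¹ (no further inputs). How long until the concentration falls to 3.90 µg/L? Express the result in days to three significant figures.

t = ln(C₀/C)/k = ln(19.1/3.90)/0.18 = 1.589/0.18 = 8.826 d.

8.83 d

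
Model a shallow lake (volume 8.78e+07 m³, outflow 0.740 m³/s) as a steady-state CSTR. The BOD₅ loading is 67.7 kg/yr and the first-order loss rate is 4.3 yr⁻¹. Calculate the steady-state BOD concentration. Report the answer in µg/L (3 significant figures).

Outflow Q = 0.740 m³/s × 3.156e+07 s/yr = 2.335e+07 m³/yr.
Steady-state CSTR mass balance: W = Q·C + k·V·C, so C = W/(Q + kV).
Q + kV = 2.335e+07 + 4.3·8.78e+07 = 4.009e+08 m³/yr.
C = 67.7/4.009e+08 = 1.689e-07 kg/m³ = 0.0001689 mg/L = 0.1689 µg/L.

0.169 µg/L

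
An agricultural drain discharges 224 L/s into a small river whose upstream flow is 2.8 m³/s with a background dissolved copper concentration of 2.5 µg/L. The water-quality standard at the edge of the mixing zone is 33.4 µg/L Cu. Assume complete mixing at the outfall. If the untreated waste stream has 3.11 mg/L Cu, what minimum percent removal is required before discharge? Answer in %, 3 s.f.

86.5 %

224 L/s = 0.224 m³/s.
2.5 µg/L = 0.0025 mg/L.
33.4 µg/L = 0.0334 mg/L.
Mass balance: 0.0334·3.024 = 0.224·Cₑ + 2.8·0.0025.
Cₑ = (0.101 − 0.007) / 0.224 = 0.4196 mg/L.
Required removal = 1 − 0.4196/3.11 = 86.51 %.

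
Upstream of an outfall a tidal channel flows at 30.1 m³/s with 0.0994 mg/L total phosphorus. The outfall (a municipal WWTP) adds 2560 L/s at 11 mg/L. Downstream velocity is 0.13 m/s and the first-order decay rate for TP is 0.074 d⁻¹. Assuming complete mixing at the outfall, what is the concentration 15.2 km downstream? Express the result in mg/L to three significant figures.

0.863 mg/L

2560 L/s = 2.56 m³/s.
After complete mixing, C₀ = (2.56·11 + 30.1·0.0994) / 32.66 = 0.9538 mg/L.
Travel time t = 1.52e+04 m / 0.13 m/s = 1.169e+05 s = 1.353 d.
C = 0.9538·exp(−0.074·1.353) = 0.9538·0.9047 = 0.8629 mg/L.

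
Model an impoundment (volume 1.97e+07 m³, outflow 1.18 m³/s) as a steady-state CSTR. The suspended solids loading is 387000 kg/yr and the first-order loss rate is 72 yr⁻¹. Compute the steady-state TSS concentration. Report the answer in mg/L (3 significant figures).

0.266 mg/L

Outflow Q = 1.18 m³/s × 3.156e+07 s/yr = 3.724e+07 m³/yr.
Steady-state CSTR mass balance: W = Q·C + k·V·C, so C = W/(Q + kV).
Q + kV = 3.724e+07 + 72·1.97e+07 = 1.456e+09 m³/yr.
C = 387000/1.456e+09 = 0.0002659 kg/m³ = 0.2659 mg/L.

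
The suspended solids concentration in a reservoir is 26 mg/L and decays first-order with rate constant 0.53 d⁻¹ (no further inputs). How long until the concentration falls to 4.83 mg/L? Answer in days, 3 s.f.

t = ln(C₀/C)/k = ln(26/4.83)/0.53 = 1.683/0.53 = 3.176 d.

3.18 d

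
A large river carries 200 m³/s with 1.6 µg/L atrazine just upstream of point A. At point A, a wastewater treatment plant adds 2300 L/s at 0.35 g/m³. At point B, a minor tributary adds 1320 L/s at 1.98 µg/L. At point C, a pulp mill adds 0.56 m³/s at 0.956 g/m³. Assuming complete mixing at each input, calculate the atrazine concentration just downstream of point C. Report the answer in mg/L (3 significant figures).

0.00814 mg/L

1.6 µg/L = 0.0016 mg/L.
2300 L/s = 2.3 m³/s.
After input A: C = (200·0.0016 + 2.3·0.35) / 202.3 = 0.005561 mg/L.
1320 L/s = 1.32 m³/s.
1.98 µg/L = 0.00198 mg/L.
After input B: C = (202.3·0.005561 + 1.32·0.00198) / 203.6 = 0.005538 mg/L.
After input C: C = (203.6·0.005538 + 0.56·0.956) / 204.2 = 0.008145 mg/L.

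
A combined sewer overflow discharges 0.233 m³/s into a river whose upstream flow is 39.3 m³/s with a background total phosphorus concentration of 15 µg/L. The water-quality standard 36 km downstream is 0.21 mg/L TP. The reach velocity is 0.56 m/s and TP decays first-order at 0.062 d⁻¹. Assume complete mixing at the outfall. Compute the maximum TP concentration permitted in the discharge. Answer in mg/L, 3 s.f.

15 µg/L = 0.015 mg/L.
Travel time to the compliance point: t = 3.6e+04/0.56 = 6.429e+04 s = 0.744 d; decay factor exp(−0.062·0.744) = 0.9549.
So the concentration just after mixing may be at most 0.21/0.9549 = 0.2199 mg/L.
Mass balance: 0.2199·39.53 = 0.233·Cₑ + 39.3·0.015.
Cₑ = (8.694 − 0.5895) / 0.233 = 34.78 mg/L.

34.8 mg/L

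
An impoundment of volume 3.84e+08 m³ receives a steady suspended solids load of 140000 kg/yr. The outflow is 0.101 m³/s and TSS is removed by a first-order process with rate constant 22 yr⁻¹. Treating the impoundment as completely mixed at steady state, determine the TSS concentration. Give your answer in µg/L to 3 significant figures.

16.6 µg/L

Outflow Q = 0.101 m³/s × 3.156e+07 s/yr = 3.187e+06 m³/yr.
Steady-state CSTR mass balance: W = Q·C + k·V·C, so C = W/(Q + kV).
Q + kV = 3.187e+06 + 22·3.84e+08 = 8.451e+09 m³/yr.
C = 140000/8.451e+09 = 1.657e-05 kg/m³ = 0.01657 mg/L = 16.57 µg/L.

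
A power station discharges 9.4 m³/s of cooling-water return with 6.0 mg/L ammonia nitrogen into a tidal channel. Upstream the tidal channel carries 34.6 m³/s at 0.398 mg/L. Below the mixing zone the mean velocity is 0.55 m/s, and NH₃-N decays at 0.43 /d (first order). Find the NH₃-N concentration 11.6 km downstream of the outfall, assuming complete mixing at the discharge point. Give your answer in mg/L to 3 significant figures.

1.44 mg/L

After complete mixing, C₀ = (9.4·6 + 34.6·0.398) / 44 = 1.595 mg/L.
Travel time t = 1.16e+04 m / 0.55 m/s = 2.109e+04 s = 0.2441 d.
C = 1.595·exp(−0.43·0.2441) = 1.595·0.9004 = 1.436 mg/L.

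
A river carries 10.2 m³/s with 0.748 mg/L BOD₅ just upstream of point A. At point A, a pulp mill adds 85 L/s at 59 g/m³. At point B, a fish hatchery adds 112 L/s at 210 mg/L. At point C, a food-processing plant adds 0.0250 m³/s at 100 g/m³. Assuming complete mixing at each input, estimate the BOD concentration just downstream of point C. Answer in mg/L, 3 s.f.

85 L/s = 0.085 m³/s.
After input A: C = (10.2·0.748 + 0.085·59) / 10.29 = 1.229 mg/L.
112 L/s = 0.112 m³/s.
After input B: C = (10.29·1.229 + 0.112·210) / 10.4 = 3.478 mg/L.
After input C: C = (10.4·3.478 + 0.025·100) / 10.42 = 3.71 mg/L.

3.71 mg/L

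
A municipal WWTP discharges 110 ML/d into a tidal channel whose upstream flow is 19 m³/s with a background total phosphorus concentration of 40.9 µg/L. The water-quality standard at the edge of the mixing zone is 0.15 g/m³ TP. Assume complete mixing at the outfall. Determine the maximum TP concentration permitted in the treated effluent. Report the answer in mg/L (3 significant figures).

1.78 mg/L

110 ML/d = 1.273 m³/s.
40.9 µg/L = 0.0409 mg/L.
Mass balance: 0.15·20.27 = 1.273·Cₑ + 19·0.0409.
Cₑ = (3.041 − 0.7771) / 1.273 = 1.778 mg/L.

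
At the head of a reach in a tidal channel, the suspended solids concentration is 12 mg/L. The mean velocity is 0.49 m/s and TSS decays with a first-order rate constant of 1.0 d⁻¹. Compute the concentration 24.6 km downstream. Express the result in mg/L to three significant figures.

6.71 mg/L

Travel time t = 24.6 km / 0.49 m/s = 2.46e+04/0.49 = 5.02e+04 s = 0.5811 d.
First-order decay: C = 12·exp(−1.0·0.5811) = 12·0.5593 = 6.712 mg/L.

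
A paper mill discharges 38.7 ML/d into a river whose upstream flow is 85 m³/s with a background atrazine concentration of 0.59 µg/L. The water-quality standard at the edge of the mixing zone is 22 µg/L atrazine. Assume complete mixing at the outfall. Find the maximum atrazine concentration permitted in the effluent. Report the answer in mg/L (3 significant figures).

38.7 ML/d = 0.4479 m³/s.
0.59 µg/L = 0.00059 mg/L.
22 µg/L = 0.022 mg/L.
Mass balance: 0.022·85.45 = 0.4479·Cₑ + 85·0.00059.
Cₑ = (1.88 − 0.05015) / 0.4479 = 4.085 mg/L.

4.08 mg/L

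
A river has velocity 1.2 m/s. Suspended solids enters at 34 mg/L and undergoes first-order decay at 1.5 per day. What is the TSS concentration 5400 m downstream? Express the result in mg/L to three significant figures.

Travel time t = 5400 m / 1.2 m/s = 5400/1.2 = 4500 s = 0.05208 d.
First-order decay: C = 34·exp(−1.5·0.05208) = 34·0.9248 = 31.44 mg/L.

31.4 mg/L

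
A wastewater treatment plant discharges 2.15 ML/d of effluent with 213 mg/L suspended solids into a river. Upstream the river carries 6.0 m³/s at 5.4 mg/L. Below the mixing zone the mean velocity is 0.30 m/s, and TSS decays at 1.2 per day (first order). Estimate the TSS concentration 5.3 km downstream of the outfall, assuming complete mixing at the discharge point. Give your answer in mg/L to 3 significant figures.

2.15 ML/d = 0.02488 m³/s.
After complete mixing, C₀ = (0.02488·213 + 6·5.4) / 6.025 = 6.257 mg/L.
Travel time t = 5300 m / 0.30 m/s = 1.767e+04 s = 0.2045 d.
C = 6.257·exp(−1.2·0.2045) = 6.257·0.7824 = 4.896 mg/L.

4.90 mg/L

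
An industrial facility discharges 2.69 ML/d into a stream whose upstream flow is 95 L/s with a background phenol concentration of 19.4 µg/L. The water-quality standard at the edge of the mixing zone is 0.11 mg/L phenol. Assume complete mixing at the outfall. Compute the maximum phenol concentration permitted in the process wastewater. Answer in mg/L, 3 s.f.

0.386 mg/L

2.69 ML/d = 0.03113 m³/s.
95 L/s = 0.095 m³/s.
19.4 µg/L = 0.0194 mg/L.
Mass balance: 0.11·0.1261 = 0.03113·Cₑ + 0.095·0.0194.
Cₑ = (0.01387 − 0.001843) / 0.03113 = 0.3864 mg/L.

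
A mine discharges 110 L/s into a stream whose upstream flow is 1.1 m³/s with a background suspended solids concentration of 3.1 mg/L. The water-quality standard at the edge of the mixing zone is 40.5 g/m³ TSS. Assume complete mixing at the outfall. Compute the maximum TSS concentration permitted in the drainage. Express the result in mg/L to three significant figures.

110 L/s = 0.11 m³/s.
Mass balance: 40.5·1.21 = 0.11·Cₑ + 1.1·3.1.
Cₑ = (49.01 − 3.41) / 0.11 = 414.5 mg/L.

415 mg/L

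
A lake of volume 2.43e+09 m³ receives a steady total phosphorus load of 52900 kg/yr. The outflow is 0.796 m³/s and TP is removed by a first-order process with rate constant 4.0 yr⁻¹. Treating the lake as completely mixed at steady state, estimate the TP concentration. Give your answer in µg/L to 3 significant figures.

Outflow Q = 0.796 m³/s × 3.156e+07 s/yr = 2.512e+07 m³/yr.
Steady-state CSTR mass balance: W = Q·C + k·V·C, so C = W/(Q + kV).
Q + kV = 2.512e+07 + 4.0·2.43e+09 = 9.745e+09 m³/yr.
C = 52900/9.745e+09 = 5.428e-06 kg/m³ = 0.005428 mg/L = 5.428 µg/L.

5.43 µg/L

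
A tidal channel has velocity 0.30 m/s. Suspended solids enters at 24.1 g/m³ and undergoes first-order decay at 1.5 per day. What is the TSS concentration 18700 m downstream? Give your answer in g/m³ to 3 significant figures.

Travel time t = 18700 m / 0.30 m/s = 1.87e+04/0.30 = 6.233e+04 s = 0.7215 d.
First-order decay: C = 24.1·exp(−1.5·0.7215) = 24.1·0.3389 = 8.166 g/m³.

8.17 g/m³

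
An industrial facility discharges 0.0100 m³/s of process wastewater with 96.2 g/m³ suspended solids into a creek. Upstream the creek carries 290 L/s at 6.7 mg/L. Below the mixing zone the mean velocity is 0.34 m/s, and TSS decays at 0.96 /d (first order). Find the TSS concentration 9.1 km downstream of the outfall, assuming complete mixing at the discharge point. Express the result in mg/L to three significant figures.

7.19 mg/L

290 L/s = 0.29 m³/s.
After complete mixing, C₀ = (0.01·96.2 + 0.29·6.7) / 0.3 = 9.683 mg/L.
Travel time t = 9100 m / 0.34 m/s = 2.676e+04 s = 0.3098 d.
C = 9.683·exp(−0.96·0.3098) = 9.683·0.7428 = 7.192 mg/L.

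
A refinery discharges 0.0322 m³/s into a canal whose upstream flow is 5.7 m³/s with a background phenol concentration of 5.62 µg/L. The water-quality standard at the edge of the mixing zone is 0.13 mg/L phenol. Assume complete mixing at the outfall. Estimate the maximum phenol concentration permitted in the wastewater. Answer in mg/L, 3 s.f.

5.62 µg/L = 0.00562 mg/L.
Mass balance: 0.13·5.732 = 0.0322·Cₑ + 5.7·0.00562.
Cₑ = (0.7452 − 0.03203) / 0.0322 = 22.15 mg/L.

22.1 mg/L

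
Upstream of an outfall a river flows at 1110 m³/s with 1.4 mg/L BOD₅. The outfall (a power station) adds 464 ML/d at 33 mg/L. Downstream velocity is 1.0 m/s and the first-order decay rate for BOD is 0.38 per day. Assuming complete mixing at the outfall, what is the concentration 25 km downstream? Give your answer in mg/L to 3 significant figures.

1.39 mg/L

464 ML/d = 5.37 m³/s.
After complete mixing, C₀ = (5.37·33 + 1110·1.4) / 1115 = 1.552 mg/L.
Travel time t = 2.5e+04 m / 1.0 m/s = 2.5e+04 s = 0.2894 d.
C = 1.552·exp(−0.38·0.2894) = 1.552·0.8959 = 1.391 mg/L.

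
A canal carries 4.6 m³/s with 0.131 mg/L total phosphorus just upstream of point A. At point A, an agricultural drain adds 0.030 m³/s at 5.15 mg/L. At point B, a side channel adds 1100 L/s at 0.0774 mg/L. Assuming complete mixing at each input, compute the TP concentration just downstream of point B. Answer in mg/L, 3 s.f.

After input A: C = (4.6·0.131 + 0.03·5.15) / 4.63 = 0.1635 mg/L.
1100 L/s = 1.1 m³/s.
After input B: C = (4.63·0.1635 + 1.1·0.0774) / 5.73 = 0.147 mg/L.

0.147 mg/L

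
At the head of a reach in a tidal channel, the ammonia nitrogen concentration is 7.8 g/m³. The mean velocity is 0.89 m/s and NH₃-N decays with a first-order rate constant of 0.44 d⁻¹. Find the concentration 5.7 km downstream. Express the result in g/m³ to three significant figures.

Travel time t = 5.7 km / 0.89 m/s = 5700/0.89 = 6404 s = 0.07413 d.
First-order decay: C = 7.8·exp(−0.44·0.07413) = 7.8·0.9679 = 7.55 g/m³.

7.55 g/m³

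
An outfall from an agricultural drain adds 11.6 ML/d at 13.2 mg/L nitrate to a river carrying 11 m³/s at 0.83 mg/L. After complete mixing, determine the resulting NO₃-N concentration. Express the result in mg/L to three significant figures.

0.979 mg/L

11.6 ML/d = 0.1343 m³/s.
Conservation of mass across the mixing zone: C = (0.1343·13.2 + 11·0.83) / (0.1343 + 11) = 10.9/11.13 = 0.9792 mg/L.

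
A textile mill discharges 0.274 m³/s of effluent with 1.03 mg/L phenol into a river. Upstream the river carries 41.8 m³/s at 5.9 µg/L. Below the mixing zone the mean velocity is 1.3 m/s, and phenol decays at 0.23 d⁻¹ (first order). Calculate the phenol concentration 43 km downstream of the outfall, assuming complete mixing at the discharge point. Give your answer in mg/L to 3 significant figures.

5.9 µg/L = 0.0059 mg/L.
After complete mixing, C₀ = (0.274·1.03 + 41.8·0.0059) / 42.07 = 0.01257 mg/L.
Travel time t = 4.3e+04 m / 1.3 m/s = 3.308e+04 s = 0.3828 d.
C = 0.01257·exp(−0.23·0.3828) = 0.01257·0.9157 = 0.01151 mg/L.

0.0115 mg/L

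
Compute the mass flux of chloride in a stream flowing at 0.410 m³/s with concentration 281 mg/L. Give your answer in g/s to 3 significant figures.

115 g/s

Mass flux = Q·C = 0.41 m³/s × 281 g/m³ = 115.2 g/s.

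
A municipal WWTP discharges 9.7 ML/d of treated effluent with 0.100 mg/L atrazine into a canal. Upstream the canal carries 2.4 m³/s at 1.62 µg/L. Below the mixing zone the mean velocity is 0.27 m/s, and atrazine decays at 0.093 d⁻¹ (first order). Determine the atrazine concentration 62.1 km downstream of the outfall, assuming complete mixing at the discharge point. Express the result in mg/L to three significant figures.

0.00470 mg/L

9.7 ML/d = 0.1123 m³/s.
1.62 µg/L = 0.00162 mg/L.
After complete mixing, C₀ = (0.1123·0.1 + 2.4·0.00162) / 2.512 = 0.006016 mg/L.
Travel time t = 6.21e+04 m / 0.27 m/s = 2.3e+05 s = 2.662 d.
C = 0.006016·exp(−0.093·2.662) = 0.006016·0.7807 = 0.004697 mg/L.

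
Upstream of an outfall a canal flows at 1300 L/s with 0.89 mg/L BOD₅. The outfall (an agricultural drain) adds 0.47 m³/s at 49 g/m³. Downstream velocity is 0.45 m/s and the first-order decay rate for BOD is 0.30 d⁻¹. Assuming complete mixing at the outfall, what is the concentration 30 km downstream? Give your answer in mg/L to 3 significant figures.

1300 L/s = 1.3 m³/s.
After complete mixing, C₀ = (0.47·49 + 1.3·0.89) / 1.77 = 13.66 mg/L.
Travel time t = 3e+04 m / 0.45 m/s = 6.667e+04 s = 0.7716 d.
C = 13.66·exp(−0.30·0.7716) = 13.66·0.7934 = 10.84 mg/L.

10.8 mg/L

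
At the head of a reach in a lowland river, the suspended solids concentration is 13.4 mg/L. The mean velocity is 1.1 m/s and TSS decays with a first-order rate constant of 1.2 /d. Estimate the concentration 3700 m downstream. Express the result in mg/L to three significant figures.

12.8 mg/L

Travel time t = 3700 m / 1.1 m/s = 3700/1.1 = 3364 s = 0.03893 d.
First-order decay: C = 13.4·exp(−1.2·0.03893) = 13.4·0.9544 = 12.79 mg/L.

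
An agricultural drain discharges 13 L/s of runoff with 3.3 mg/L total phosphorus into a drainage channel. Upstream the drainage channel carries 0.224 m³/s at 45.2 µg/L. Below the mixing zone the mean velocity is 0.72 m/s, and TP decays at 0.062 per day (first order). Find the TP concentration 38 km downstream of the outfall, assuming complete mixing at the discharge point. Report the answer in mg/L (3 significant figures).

13 L/s = 0.013 m³/s.
45.2 µg/L = 0.0452 mg/L.
After complete mixing, C₀ = (0.013·3.3 + 0.224·0.0452) / 0.237 = 0.2237 mg/L.
Travel time t = 3.8e+04 m / 0.72 m/s = 5.278e+04 s = 0.6109 d.
C = 0.2237·exp(−0.062·0.6109) = 0.2237·0.9628 = 0.2154 mg/L.

0.215 mg/L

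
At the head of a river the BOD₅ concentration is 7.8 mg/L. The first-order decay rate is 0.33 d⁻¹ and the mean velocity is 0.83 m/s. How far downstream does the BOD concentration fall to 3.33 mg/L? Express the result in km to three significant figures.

From C = C₀·e^(−kt), t = ln(C₀/C)/k = ln(7.8/3.33)/0.33 = 0.8512/0.33 = 2.579 d.
Distance = v·t = 0.83 m/s × 2.228e+05 s = 1.85e+05 m = 185 km.

185 km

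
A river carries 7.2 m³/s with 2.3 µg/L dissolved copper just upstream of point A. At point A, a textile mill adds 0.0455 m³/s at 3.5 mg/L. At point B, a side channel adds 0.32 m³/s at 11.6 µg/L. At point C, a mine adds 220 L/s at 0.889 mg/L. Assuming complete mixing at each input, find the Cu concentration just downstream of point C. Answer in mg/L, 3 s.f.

0.0482 mg/L

2.3 µg/L = 0.0023 mg/L.
After input A: C = (7.2·0.0023 + 0.0455·3.5) / 7.245 = 0.02426 mg/L.
11.6 µg/L = 0.0116 mg/L.
After input B: C = (7.245·0.02426 + 0.32·0.0116) / 7.566 = 0.02373 mg/L.
220 L/s = 0.22 m³/s.
After input C: C = (7.566·0.02373 + 0.22·0.889) / 7.785 = 0.04818 mg/L.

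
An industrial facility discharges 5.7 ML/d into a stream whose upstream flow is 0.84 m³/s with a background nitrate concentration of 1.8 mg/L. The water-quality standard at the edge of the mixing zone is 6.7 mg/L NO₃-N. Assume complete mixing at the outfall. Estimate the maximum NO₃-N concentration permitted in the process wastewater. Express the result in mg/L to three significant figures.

5.7 ML/d = 0.06597 m³/s.
Mass balance: 6.7·0.906 = 0.06597·Cₑ + 0.84·1.8.
Cₑ = (6.07 − 1.512) / 0.06597 = 69.09 mg/L.

69.1 mg/L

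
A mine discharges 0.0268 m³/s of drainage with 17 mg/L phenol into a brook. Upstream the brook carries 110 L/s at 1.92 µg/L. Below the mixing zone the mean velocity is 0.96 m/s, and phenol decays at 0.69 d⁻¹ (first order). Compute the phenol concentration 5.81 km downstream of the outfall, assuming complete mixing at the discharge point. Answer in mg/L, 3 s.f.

3.17 mg/L

110 L/s = 0.11 m³/s.
1.92 µg/L = 0.00192 mg/L.
After complete mixing, C₀ = (0.0268·17 + 0.11·0.00192) / 0.1368 = 3.332 mg/L.
Travel time t = 5810 m / 0.96 m/s = 6052 s = 0.07005 d.
C = 3.332·exp(−0.69·0.07005) = 3.332·0.9528 = 3.175 mg/L.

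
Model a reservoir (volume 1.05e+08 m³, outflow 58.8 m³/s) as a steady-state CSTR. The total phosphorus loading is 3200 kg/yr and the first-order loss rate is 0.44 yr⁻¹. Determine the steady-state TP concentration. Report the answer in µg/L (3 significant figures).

Outflow Q = 58.8 m³/s × 3.156e+07 s/yr = 1.856e+09 m³/yr.
Steady-state CSTR mass balance: W = Q·C + k·V·C, so C = W/(Q + kV).
Q + kV = 1.856e+09 + 0.44·1.05e+08 = 1.902e+09 m³/yr.
C = 3200/1.902e+09 = 1.683e-06 kg/m³ = 0.001683 mg/L = 1.683 µg/L.

1.68 µg/L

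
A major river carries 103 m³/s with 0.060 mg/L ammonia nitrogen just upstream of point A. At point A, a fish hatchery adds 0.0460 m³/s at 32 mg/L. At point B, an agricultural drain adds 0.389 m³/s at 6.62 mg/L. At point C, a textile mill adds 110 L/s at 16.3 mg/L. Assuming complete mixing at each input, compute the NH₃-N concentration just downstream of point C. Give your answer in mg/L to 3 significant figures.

After input A: C = (103·0.06 + 0.046·32) / 103 = 0.07426 mg/L.
After input B: C = (103·0.07426 + 0.389·6.62) / 103.4 = 0.09888 mg/L.
110 L/s = 0.11 m³/s.
After input C: C = (103.4·0.09888 + 0.11·16.3) / 103.5 = 0.1161 mg/L.

0.116 mg/L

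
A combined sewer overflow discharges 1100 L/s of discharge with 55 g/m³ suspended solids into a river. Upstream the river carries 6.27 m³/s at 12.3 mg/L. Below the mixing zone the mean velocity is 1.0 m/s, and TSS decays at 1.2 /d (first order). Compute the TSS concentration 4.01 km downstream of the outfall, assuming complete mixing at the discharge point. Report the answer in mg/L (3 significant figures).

1100 L/s = 1.1 m³/s.
After complete mixing, C₀ = (1.1·55 + 6.27·12.3) / 7.37 = 18.67 mg/L.
Travel time t = 4010 m / 1.0 m/s = 4010 s = 0.04641 d.
C = 18.67·exp(−1.2·0.04641) = 18.67·0.9458 = 17.66 mg/L.

17.7 mg/L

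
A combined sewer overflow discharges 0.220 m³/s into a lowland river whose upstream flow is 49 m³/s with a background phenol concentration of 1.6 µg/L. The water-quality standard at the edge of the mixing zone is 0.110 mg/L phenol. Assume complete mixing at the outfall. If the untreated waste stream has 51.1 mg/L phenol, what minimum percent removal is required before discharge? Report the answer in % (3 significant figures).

1.6 µg/L = 0.0016 mg/L.
Mass balance: 0.11·49.22 = 0.22·Cₑ + 49·0.0016.
Cₑ = (5.414 − 0.0784) / 0.22 = 24.25 mg/L.
Required removal = 1 − 24.25/51.1 = 52.54 %.

52.5 %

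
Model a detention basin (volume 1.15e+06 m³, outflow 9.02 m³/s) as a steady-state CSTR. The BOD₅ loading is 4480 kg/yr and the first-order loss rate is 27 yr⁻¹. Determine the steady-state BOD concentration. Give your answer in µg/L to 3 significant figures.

Outflow Q = 9.02 m³/s × 3.156e+07 s/yr = 2.846e+08 m³/yr.
Steady-state CSTR mass balance: W = Q·C + k·V·C, so C = W/(Q + kV).
Q + kV = 2.846e+08 + 27·1.15e+06 = 3.157e+08 m³/yr.
C = 4480/3.157e+08 = 1.419e-05 kg/m³ = 0.01419 mg/L = 14.19 µg/L.

14.2 µg/L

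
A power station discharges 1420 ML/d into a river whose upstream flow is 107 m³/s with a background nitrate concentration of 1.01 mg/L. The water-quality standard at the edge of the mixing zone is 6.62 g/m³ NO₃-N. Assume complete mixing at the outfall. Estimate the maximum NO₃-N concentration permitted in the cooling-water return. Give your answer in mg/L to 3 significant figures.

1420 ML/d = 16.44 m³/s.
Mass balance: 6.62·123.4 = 16.44·Cₑ + 107·1.01.
Cₑ = (817.1 − 108.1) / 16.44 = 43.14 mg/L.

43.1 mg/L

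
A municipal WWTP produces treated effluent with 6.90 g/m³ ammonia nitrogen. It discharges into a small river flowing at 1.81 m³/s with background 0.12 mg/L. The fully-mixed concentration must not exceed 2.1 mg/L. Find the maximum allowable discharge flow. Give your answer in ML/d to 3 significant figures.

64.5 ML/d

Mass balance at complete mixing: C_std·(Q_w + Q_r) = Q_w·C_e + Q_r·C_b.
Rearranging, Q_w = Q_r·(C_std − C_b)/(C_e − C_std) = 1.81·(2.1 − 0.12) / (6.9 − 2.1) = 0.7466 m³/s.
= 64.51 ML/d.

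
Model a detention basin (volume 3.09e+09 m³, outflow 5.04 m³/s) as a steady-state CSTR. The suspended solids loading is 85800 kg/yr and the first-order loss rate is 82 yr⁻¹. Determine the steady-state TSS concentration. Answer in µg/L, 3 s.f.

0.338 µg/L

Outflow Q = 5.04 m³/s × 3.156e+07 s/yr = 1.591e+08 m³/yr.
Steady-state CSTR mass balance: W = Q·C + k·V·C, so C = W/(Q + kV).
Q + kV = 1.591e+08 + 82·3.09e+09 = 2.535e+11 m³/yr.
C = 85800/2.535e+11 = 3.384e-07 kg/m³ = 0.0003384 mg/L = 0.3384 µg/L.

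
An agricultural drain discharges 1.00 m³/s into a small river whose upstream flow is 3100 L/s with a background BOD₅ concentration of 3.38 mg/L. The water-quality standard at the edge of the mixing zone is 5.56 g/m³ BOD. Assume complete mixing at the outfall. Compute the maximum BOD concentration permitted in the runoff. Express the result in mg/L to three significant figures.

12.3 mg/L

3100 L/s = 3.1 m³/s.
Mass balance: 5.56·4.1 = 1·Cₑ + 3.1·3.38.
Cₑ = (22.8 − 10.48) / 1 = 12.32 mg/L.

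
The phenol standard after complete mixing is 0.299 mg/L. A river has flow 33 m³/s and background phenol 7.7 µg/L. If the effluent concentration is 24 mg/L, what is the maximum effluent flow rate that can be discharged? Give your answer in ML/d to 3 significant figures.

7.7 µg/L = 0.0077 mg/L.
Mass balance at complete mixing: C_std·(Q_w + Q_r) = Q_w·C_e + Q_r·C_b.
Rearranging, Q_w = Q_r·(C_std − C_b)/(C_e − C_std) = 33·(0.299 − 0.0077) / (24 − 0.299) = 0.4056 m³/s.
= 35.04 ML/d.

35.0 ML/d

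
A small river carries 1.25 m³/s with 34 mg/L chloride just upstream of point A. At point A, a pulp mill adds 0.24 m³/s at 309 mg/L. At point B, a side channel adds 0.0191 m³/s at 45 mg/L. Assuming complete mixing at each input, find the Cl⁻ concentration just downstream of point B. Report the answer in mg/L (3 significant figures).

77.9 mg/L

After input A: C = (1.25·34 + 0.24·309) / 1.49 = 78.3 mg/L.
After input B: C = (1.49·78.3 + 0.0191·45) / 1.509 = 77.87 mg/L.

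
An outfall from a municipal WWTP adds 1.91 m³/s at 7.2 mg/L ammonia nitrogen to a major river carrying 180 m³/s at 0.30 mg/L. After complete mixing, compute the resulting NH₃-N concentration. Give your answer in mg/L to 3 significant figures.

0.372 mg/L

Flow-weighted mixing gives C = (1.91·7.2 + 180·0.3) / (1.91 + 180) = 67.75/181.9 = 0.3724 mg/L.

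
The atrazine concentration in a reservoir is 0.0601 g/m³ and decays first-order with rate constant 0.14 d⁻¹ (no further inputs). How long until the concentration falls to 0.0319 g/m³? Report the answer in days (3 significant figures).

4.52 d

t = ln(C₀/C)/k = ln(0.0601/0.0319)/0.14 = 0.6334/0.14 = 4.524 d.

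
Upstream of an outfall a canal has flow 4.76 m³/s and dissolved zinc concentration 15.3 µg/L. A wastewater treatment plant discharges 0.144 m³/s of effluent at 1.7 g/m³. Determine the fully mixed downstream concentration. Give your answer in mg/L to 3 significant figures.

15.3 µg/L = 0.0153 mg/L.
By mass balance at complete mixing, C = (0.144·1.7 + 4.76·0.0153) / (0.144 + 4.76) = 0.3176/4.904 = 0.06477 mg/L.

0.0648 mg/L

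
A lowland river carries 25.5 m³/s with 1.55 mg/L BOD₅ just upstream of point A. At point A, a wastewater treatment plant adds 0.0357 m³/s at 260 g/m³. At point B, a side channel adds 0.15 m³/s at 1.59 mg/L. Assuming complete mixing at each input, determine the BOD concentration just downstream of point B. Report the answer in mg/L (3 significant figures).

1.91 mg/L

After input A: C = (25.5·1.55 + 0.0357·260) / 25.54 = 1.911 mg/L.
After input B: C = (25.54·1.911 + 0.15·1.59) / 25.69 = 1.909 mg/L.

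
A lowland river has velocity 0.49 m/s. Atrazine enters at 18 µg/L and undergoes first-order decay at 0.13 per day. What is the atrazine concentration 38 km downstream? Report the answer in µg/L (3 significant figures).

Travel time t = 38 km / 0.49 m/s = 3.8e+04/0.49 = 7.755e+04 s = 0.8976 d.
First-order decay: C = 18·exp(−0.13·0.8976) = 18·0.8899 = 16.02 µg/L.

16.0 µg/L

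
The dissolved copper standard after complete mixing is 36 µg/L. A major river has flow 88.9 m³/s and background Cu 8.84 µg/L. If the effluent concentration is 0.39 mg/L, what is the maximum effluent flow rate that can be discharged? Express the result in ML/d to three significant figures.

8.84 µg/L = 0.00884 mg/L.
36 µg/L = 0.036 mg/L.
Mass balance at complete mixing: C_std·(Q_w + Q_r) = Q_w·C_e + Q_r·C_b.
Rearranging, Q_w = Q_r·(C_std − C_b)/(C_e − C_std) = 88.9·(0.036 − 0.00884) / (0.39 − 0.036) = 6.821 m³/s.
= 589.3 ML/d.

589 ML/d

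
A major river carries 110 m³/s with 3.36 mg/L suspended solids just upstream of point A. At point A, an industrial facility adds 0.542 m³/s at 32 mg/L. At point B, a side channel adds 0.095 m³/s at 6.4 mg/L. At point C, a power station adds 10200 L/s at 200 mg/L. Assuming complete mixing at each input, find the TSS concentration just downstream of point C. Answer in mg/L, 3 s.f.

After input A: C = (110·3.36 + 0.542·32) / 110.5 = 3.5 mg/L.
After input B: C = (110.5·3.5 + 0.095·6.4) / 110.6 = 3.503 mg/L.
10200 L/s = 10.2 m³/s.
After input C: C = (110.6·3.503 + 10.2·200) / 120.8 = 20.09 mg/L.

20.1 mg/L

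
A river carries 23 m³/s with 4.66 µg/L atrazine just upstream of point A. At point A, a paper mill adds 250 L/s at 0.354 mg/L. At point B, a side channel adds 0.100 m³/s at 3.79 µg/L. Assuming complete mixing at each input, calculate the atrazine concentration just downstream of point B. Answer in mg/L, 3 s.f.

4.66 µg/L = 0.00466 mg/L.
250 L/s = 0.25 m³/s.
After input A: C = (23·0.00466 + 0.25·0.354) / 23.25 = 0.008416 mg/L.
3.79 µg/L = 0.00379 mg/L.
After input B: C = (23.25·0.008416 + 0.1·0.00379) / 23.35 = 0.008397 mg/L.

0.00840 mg/L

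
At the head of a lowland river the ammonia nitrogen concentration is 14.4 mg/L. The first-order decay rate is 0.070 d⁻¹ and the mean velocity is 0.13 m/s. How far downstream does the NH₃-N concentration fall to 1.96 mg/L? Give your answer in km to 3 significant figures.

From C = C₀·e^(−kt), t = ln(C₀/C)/k = ln(14.4/1.96)/0.070 = 1.994/0.070 = 28.49 d.
Distance = v·t = 0.13 m/s × 2.462e+06 s = 3.2e+05 m = 320 km.

320 km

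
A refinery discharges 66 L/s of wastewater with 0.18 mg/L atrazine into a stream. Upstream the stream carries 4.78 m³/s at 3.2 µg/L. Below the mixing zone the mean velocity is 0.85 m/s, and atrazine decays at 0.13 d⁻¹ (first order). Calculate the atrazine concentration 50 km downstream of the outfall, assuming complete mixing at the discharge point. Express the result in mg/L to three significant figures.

66 L/s = 0.066 m³/s.
3.2 µg/L = 0.0032 mg/L.
After complete mixing, C₀ = (0.066·0.18 + 4.78·0.0032) / 4.846 = 0.005608 mg/L.
Travel time t = 5e+04 m / 0.85 m/s = 5.882e+04 s = 0.6808 d.
C = 0.005608·exp(−0.13·0.6808) = 0.005608·0.9153 = 0.005133 mg/L.

0.00513 mg/L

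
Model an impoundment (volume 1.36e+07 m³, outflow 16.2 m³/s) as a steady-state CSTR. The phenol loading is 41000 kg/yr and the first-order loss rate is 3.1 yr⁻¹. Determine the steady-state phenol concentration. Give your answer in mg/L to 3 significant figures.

Outflow Q = 16.2 m³/s × 3.156e+07 s/yr = 5.112e+08 m³/yr.
Steady-state CSTR mass balance: W = Q·C + k·V·C, so C = W/(Q + kV).
Q + kV = 5.112e+08 + 3.1·1.36e+07 = 5.534e+08 m³/yr.
C = 41000/5.534e+08 = 7.409e-05 kg/m³ = 0.07409 mg/L.

0.0741 mg/L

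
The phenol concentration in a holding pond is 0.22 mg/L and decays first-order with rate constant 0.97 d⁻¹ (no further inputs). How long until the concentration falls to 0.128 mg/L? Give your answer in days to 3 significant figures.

t = ln(C₀/C)/k = ln(0.22/0.128)/0.97 = 0.5416/0.97 = 0.5583 d.

0.558 d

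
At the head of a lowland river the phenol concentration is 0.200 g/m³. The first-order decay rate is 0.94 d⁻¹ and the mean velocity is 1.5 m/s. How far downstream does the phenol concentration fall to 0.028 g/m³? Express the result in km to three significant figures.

From C = C₀·e^(−kt), t = ln(C₀/C)/k = ln(0.200/0.028)/0.94 = 1.966/0.94 = 2.092 d.
Distance = v·t = 1.5 m/s × 1.807e+05 s = 2.711e+05 m = 271.1 km.

271 km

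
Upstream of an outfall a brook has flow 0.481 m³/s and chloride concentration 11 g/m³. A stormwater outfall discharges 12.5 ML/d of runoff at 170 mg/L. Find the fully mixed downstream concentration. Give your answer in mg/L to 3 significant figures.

47.8 mg/L

12.5 ML/d = 0.1447 m³/s.
Flow-weighted mixing gives C = (0.1447·170 + 0.481·11) / (0.1447 + 0.481) = 29.89/0.6257 = 47.77 mg/L.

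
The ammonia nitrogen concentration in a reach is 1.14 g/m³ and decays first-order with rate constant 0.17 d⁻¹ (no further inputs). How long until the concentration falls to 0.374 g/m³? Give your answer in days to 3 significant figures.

t = ln(C₀/C)/k = ln(1.14/0.374)/0.17 = 1.115/0.17 = 6.556 d.

6.56 d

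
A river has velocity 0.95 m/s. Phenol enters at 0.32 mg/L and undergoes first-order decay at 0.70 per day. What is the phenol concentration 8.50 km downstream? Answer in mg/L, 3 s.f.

0.298 mg/L

Travel time t = 8.50 km / 0.95 m/s = 8500/0.95 = 8947 s = 0.1036 d.
First-order decay: C = 0.32·exp(−0.70·0.1036) = 0.32·0.9301 = 0.2976 mg/L.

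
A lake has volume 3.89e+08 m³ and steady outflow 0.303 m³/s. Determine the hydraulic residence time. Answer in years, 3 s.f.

Q = 0.303 m³/s × 3.156e+07 s/yr = 9.562e+06 m³/yr.
Hydraulic residence time τ = V/Q = 3.89e+08/9.562e+06 = 40.68 yr.

40.7 yr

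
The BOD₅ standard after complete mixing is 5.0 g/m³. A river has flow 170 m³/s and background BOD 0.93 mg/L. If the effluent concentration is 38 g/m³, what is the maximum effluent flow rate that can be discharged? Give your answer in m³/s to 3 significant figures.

21.0 m³/s

Mass balance at complete mixing: C_std·(Q_w + Q_r) = Q_w·C_e + Q_r·C_b.
Rearranging, Q_w = Q_r·(C_std − C_b)/(C_e − C_std) = 170·(5 − 0.93) / (38 − 5) = 20.97 m³/s.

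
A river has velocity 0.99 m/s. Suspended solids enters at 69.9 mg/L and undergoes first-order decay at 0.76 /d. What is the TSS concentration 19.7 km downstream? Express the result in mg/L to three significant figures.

Travel time t = 19.7 km / 0.99 m/s = 1.97e+04/0.99 = 1.99e+04 s = 0.2303 d.
First-order decay: C = 69.9·exp(−0.76·0.2303) = 69.9·0.8394 = 58.68 mg/L.

58.7 mg/L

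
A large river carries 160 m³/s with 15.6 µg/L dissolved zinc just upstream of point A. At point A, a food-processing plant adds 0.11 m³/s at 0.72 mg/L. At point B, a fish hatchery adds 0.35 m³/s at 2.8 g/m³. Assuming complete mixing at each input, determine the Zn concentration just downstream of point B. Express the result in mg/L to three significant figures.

15.6 µg/L = 0.0156 mg/L.
After input A: C = (160·0.0156 + 0.11·0.72) / 160.1 = 0.01608 mg/L.
After input B: C = (160.1·0.01608 + 0.35·2.8) / 160.5 = 0.02216 mg/L.

0.0222 mg/L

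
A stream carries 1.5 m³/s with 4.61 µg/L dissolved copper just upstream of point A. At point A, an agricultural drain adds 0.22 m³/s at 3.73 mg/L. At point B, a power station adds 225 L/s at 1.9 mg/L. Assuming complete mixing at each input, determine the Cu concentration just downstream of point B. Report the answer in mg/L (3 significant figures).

0.645 mg/L

4.61 µg/L = 0.00461 mg/L.
After input A: C = (1.5·0.00461 + 0.22·3.73) / 1.72 = 0.4811 mg/L.
225 L/s = 0.225 m³/s.
After input B: C = (1.72·0.4811 + 0.225·1.9) / 1.945 = 0.6453 mg/L.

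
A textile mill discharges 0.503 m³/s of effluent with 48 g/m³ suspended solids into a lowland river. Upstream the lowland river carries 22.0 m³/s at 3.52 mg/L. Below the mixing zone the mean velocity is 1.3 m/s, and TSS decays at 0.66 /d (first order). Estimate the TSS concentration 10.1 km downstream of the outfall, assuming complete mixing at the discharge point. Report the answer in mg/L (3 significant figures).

After complete mixing, C₀ = (0.503·48 + 22·3.52) / 22.5 = 4.514 mg/L.
Travel time t = 1.01e+04 m / 1.3 m/s = 7769 s = 0.08992 d.
C = 4.514·exp(−0.66·0.08992) = 4.514·0.9424 = 4.254 mg/L.

4.25 mg/L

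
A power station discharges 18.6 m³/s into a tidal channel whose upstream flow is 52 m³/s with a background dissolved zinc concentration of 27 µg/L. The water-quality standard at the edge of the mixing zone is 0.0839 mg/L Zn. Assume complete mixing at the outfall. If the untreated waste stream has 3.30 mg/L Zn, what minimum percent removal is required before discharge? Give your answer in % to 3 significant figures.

92.6 %

27 µg/L = 0.027 mg/L.
Mass balance: 0.0839·70.6 = 18.6·Cₑ + 52·0.027.
Cₑ = (5.923 − 1.404) / 18.6 = 0.243 mg/L.
Required removal = 1 − 0.243/3.30 = 92.64 %.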